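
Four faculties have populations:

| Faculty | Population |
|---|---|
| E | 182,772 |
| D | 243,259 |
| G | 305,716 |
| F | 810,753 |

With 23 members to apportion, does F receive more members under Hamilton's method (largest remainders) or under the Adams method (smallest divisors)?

Hamilton: E 3, D 4, G 4, F 12.
Adams: E 3, D 4, G 5, F 11.
F gets 12 under Hamilton and 11 under Adams.

Hamilton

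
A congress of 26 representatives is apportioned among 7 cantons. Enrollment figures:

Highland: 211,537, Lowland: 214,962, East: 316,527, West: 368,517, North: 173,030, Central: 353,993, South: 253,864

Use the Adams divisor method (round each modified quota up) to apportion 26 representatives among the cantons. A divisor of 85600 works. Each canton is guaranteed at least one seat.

Highland: 3, Lowland: 3, East: 4, West: 5, North: 3, Central: 5, South: 3

With modified divisor 85600: modified quotas Highland 2.471, Lowland 2.511, East 3.698, West 4.305, North 2.021, Central 4.135, South 2.966.
Rounding up: Highland 3, Lowland 3, East 4, West 5, North 3, Central 5, South 3 (total 26).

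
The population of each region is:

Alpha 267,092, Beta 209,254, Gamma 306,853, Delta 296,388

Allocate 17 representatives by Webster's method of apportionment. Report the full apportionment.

Alpha=4, Beta=3, Gamma=5, Delta=5

Standard divisor 1079587/17 ≈ 63505.118; standard quotas: Alpha 4.206, Beta 3.295, Gamma 4.832, Delta 4.667.
Rounding to the nearest integer gives Alpha 4, Beta 3, Gamma 5, Delta 5 — total 17, matching the house size, so no adjustment is needed.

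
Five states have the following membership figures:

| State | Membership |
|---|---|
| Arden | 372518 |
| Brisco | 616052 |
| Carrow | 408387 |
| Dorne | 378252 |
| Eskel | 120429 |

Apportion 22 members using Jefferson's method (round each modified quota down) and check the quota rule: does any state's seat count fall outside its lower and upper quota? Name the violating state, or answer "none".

Standard quotas: Arden 4.323, Brisco 7.150, Carrow 4.740, Dorne 4.390, Eskel 1.398.
Jefferson allocation: Arden 4, Brisco 8, Carrow 5, Dorne 4, Eskel 1.
Every allocation lies between the lower and upper quota.

none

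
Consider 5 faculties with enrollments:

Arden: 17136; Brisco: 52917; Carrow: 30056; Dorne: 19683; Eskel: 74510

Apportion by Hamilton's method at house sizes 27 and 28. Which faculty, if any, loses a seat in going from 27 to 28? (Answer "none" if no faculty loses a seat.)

Arden

At 27 seats: Arden 3, Brisco 7, Carrow 4, Dorne 3, Eskel 10.
At 28 seats: Arden 2, Brisco 8, Carrow 4, Dorne 3, Eskel 11.
Arden drops from 3 to 2.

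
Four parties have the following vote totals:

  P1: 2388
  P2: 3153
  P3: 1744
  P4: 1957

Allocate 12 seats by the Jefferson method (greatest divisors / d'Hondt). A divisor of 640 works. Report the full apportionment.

With modified divisor 640: modified quotas P1 3.731, P2 4.927, P3 2.725, P4 3.058.
Rounding down: P1 3, P2 4, P3 2, P4 3 (total 12).

P1 3, P2 4, P3 2, P4 3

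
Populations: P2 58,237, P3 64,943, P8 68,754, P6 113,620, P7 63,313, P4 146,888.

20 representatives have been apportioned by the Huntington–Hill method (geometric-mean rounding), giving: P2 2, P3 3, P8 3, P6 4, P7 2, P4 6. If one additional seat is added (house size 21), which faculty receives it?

Priority for the next seat is population ÷ (√(s·(s+1))).
Priorities: P2 23775.156, P3 18747.429, P8 19847.570, P6 25406.204, P7 25847.424, P4 22665.310.
Highest priority: P7.

P7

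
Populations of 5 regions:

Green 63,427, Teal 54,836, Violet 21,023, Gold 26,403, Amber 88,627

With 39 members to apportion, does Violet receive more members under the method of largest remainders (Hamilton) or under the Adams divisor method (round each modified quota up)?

Hamilton: Green 10, Teal 8, Violet 3, Gold 4, Amber 14.
Adams: Green 10, Teal 8, Violet 4, Gold 4, Amber 13.
Violet gets 3 under Hamilton and 4 under Adams.

Adams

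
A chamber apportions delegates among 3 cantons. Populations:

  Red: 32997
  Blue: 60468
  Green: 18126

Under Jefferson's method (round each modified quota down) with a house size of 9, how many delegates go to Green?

Standard divisor 111591/9 ≈ 12399; standard quotas: Red 2.661, Blue 4.877, Green 1.462.
Rounding down gives 2, 4, 1 = 7 seats, so the divisor must be adjusted.
With modified divisor 10500: modified quotas Red 3.143, Blue 5.759, Green 1.726.
Rounding down: Red 3, Blue 5, Green 1 (total 9).
Green receives 1.

1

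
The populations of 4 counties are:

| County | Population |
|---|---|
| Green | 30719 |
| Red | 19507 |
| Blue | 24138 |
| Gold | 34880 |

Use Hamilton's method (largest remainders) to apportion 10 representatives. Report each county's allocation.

The standard divisor is 109244/10 ≈ 10924.4.
Standard quotas: Green 2.8120, Red 1.7856, Blue 2.2095, Gold 3.1929.
Lower quotas: Green 2, Red 1, Blue 2, Gold 3 (sum 8, leaving 2 seats).
Remainders in descending order: Green 0.8120, Red 0.7856, Blue 0.2095, Gold 0.1929.
Largest remainders: Green, Red receive the extra seats.

Green: 3, Red: 2, Blue: 2, Gold: 3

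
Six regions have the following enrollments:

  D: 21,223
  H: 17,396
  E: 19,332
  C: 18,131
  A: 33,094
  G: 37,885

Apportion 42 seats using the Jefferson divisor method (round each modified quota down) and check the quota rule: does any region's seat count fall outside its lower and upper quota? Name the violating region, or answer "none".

Standard quotas: D 6.061, H 4.968, E 5.521, C 5.178, A 9.452, G 10.820.
Jefferson allocation: D 6, H 5, E 5, C 5, A 10, G 11.
Every allocation lies between the lower and upper quota.

none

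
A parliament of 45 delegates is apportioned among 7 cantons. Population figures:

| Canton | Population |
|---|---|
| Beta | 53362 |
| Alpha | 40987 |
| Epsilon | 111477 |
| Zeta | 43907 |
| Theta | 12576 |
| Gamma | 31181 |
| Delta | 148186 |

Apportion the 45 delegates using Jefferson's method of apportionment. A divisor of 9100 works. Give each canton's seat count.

Beta: 5; Alpha: 4; Epsilon: 12; Zeta: 4; Theta: 1; Gamma: 3; Delta: 16

With modified divisor 9100: modified quotas Beta 5.864, Alpha 4.504, Epsilon 12.250, Zeta 4.825, Theta 1.382, Gamma 3.426, Delta 16.284.
Rounding down: Beta 5, Alpha 4, Epsilon 12, Zeta 4, Theta 1, Gamma 3, Delta 16 (total 45).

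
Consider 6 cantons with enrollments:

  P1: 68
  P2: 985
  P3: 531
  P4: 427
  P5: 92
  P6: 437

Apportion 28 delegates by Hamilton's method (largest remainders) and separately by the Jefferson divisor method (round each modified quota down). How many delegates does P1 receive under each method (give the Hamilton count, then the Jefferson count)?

Hamilton: P1 1, P2 11, P3 6, P4 4, P5 1, P6 5.
Jefferson: P1 0, P2 11, P3 6, P4 5, P5 1, P6 5.
P1 gets 1 under Hamilton and 0 under Jefferson.

1 and 0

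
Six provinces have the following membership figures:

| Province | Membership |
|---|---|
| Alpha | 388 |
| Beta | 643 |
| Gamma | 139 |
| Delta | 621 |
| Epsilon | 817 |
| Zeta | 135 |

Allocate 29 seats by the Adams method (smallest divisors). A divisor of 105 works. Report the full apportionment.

Alpha 4; Beta 7; Gamma 2; Delta 6; Epsilon 8; Zeta 2

With modified divisor 105: modified quotas Alpha 3.695, Beta 6.124, Gamma 1.324, Delta 5.914, Epsilon 7.781, Zeta 1.286.
Rounding up: Alpha 4, Beta 7, Gamma 2, Delta 6, Epsilon 8, Zeta 2 (total 29).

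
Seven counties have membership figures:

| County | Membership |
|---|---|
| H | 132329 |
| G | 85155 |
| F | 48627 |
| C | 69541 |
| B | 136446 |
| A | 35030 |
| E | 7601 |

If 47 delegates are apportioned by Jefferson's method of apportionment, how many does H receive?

13

Standard divisor 514729/47 ≈ 10951.681; standard quotas: H 12.083, G 7.776, F 4.440, C 6.350, B 12.459, A 3.199, E 0.694.
Rounding down gives 12, 7, 4, 6, 12, 3, 0 = 44 seats, so the divisor must be adjusted.
With modified divisor 10100: modified quotas H 13.102, G 8.431, F 4.815, C 6.885, B 13.510, A 3.468, E 0.753.
Rounding down: H 13, G 8, F 4, C 6, B 13, A 3, E 0 (total 47).
H receives 13.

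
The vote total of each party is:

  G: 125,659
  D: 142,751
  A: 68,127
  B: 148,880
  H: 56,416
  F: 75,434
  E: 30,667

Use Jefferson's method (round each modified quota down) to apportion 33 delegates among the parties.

G 7, D 7, A 3, B 8, H 3, F 4, E 1

Standard divisor 647934/33 ≈ 19634.364; standard quotas: G 6.400, D 7.270, A 3.470, B 7.583, H 2.873, F 3.842, E 1.562.
Rounding down gives 6, 7, 3, 7, 2, 3, 1 = 29 seats, so the divisor must be adjusted.
With modified divisor 17900: modified quotas G 7.020, D 7.975, A 3.806, B 8.317, H 3.152, F 4.214, E 1.713.
Rounding down: G 7, D 7, A 3, B 8, H 3, F 4, E 1 (total 33).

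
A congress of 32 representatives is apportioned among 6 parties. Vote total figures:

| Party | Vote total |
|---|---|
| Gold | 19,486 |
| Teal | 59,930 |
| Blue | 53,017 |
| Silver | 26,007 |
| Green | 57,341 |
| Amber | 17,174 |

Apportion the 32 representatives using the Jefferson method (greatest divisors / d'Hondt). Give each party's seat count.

Gold=2; Teal=9; Blue=8; Silver=3; Green=8; Amber=2

Standard divisor 232955/32 ≈ 7279.844; standard quotas: Gold 2.677, Teal 8.232, Blue 7.283, Silver 3.572, Green 7.877, Amber 2.359.
Rounding down gives 2, 8, 7, 3, 7, 2 = 29 seats, so the divisor must be adjusted.
With modified divisor 6600: modified quotas Gold 2.952, Teal 9.080, Blue 8.033, Silver 3.940, Green 8.688, Amber 2.602.
Rounding down: Gold 2, Teal 9, Blue 8, Silver 3, Green 8, Amber 2 (total 32).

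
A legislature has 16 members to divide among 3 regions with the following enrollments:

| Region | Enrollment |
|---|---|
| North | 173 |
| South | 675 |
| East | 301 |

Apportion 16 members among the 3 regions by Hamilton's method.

The standard divisor is 1149/16 ≈ 71.812.
Standard quotas: North 2.409, South 9.399, East 4.191.
Lower quotas: North 2, South 9, East 4 (sum 15, leaving 1 seat).
Remainders in descending order: North 0.409, South 0.399, East 0.191.
Largest remainder: North receives the extra seat.

North 3, South 9, East 4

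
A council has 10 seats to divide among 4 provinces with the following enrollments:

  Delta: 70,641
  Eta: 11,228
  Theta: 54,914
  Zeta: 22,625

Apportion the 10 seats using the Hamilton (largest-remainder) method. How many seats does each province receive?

The standard divisor is 159408/10 ≈ 15940.8.
Standard quotas: Delta 4.4315, Eta 0.7044, Theta 3.4449, Zeta 1.4193.
Lower quotas: Delta 4, Eta 0, Theta 3, Zeta 1 (sum 8, leaving 2 seats).
Remainders in descending order: Eta 0.7044, Theta 0.4449, Delta 0.4315, Zeta 0.4193.
Largest remainders: Eta, Theta receive the extra seats.

Delta=4, Eta=1, Theta=4, Zeta=1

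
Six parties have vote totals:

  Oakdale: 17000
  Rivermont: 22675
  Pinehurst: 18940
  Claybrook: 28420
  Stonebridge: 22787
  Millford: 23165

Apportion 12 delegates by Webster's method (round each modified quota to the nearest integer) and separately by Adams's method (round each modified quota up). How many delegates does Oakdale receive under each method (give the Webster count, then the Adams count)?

Webster: Oakdale 1, Rivermont 2, Pinehurst 2, Claybrook 3, Stonebridge 2, Millford 2.
Adams: Oakdale 2, Rivermont 2, Pinehurst 2, Claybrook 2, Stonebridge 2, Millford 2.
Oakdale gets 1 under Webster and 2 under Adams.

1 and 2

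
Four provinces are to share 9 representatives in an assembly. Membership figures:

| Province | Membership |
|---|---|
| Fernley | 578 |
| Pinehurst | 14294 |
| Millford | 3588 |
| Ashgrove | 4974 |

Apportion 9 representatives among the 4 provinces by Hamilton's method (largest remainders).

Fernley 0; Pinehurst 6; Millford 1; Ashgrove 2

Standard divisor: 23434 ÷ 9 ≈ 2603.778.
Standard quotas: Fernley 0.2220, Pinehurst 5.4897, Millford 1.3780, Ashgrove 1.9103.
Lower quotas: Fernley 0, Pinehurst 5, Millford 1, Ashgrove 1 (sum 7, leaving 2 seats).
Remainders in descending order: Ashgrove 0.9103, Pinehurst 0.4897, Millford 0.3780, Fernley 0.2220.
The surplus seats go to Ashgrove, Pinehurst.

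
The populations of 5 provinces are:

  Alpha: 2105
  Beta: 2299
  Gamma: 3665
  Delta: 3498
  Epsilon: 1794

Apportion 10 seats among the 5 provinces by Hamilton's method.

Total 13361; standard divisor 13361/10 ≈ 1336.1.
Standard quotas: Alpha 1.575, Beta 1.721, Gamma 2.743, Delta 2.618, Epsilon 1.343.
Lower quotas: Alpha 1, Beta 1, Gamma 2, Delta 2, Epsilon 1 (sum 7, leaving 3 seats).
Remainders in descending order: Gamma 0.743, Beta 0.721, Delta 0.618, Alpha 0.575, Epsilon 0.343.
The surplus seats go to Gamma, Beta, Delta.

Alpha=1, Beta=2, Gamma=3, Delta=3, Epsilon=1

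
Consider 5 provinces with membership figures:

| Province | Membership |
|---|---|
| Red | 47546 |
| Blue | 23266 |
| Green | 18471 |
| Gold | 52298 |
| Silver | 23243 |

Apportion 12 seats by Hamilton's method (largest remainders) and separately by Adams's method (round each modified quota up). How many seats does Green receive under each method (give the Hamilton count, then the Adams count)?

Hamilton: Red 3, Blue 2, Green 1, Gold 4, Silver 2.
Adams: Red 3, Blue 2, Green 2, Gold 3, Silver 2.
Green gets 1 under Hamilton and 2 under Adams.

1 and 2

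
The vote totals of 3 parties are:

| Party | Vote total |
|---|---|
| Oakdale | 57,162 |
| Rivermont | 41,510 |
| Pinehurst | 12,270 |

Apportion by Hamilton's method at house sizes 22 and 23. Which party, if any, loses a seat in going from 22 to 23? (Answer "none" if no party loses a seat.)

At 22 seats: Oakdale 11, Rivermont 8, Pinehurst 3.
At 23 seats: Oakdale 12, Rivermont 9, Pinehurst 2.
Pinehurst drops from 3 to 2.

Pinehurst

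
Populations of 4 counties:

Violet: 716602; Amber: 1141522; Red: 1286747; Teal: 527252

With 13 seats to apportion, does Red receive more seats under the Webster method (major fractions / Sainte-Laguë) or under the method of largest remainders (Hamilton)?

Hamilton

Webster: Violet 3, Amber 4, Red 4, Teal 2.
Hamilton: Violet 2, Amber 4, Red 5, Teal 2.
Red gets 4 under Webster and 5 under Hamilton.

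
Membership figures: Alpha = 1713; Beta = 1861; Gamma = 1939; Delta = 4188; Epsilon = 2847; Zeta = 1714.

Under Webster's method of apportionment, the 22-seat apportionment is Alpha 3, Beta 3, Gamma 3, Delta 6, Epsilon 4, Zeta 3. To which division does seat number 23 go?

Delta

Priority for the next seat is population ÷ (current seats + 0.5).
Priorities: Alpha 489.429, Beta 531.714, Gamma 554.000, Delta 644.308, Epsilon 632.667, Zeta 489.714.
Highest priority: Delta.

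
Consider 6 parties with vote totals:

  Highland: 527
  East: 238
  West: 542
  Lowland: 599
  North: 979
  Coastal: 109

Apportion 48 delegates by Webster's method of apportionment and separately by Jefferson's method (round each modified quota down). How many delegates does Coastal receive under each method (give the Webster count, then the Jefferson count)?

2 and 1

Webster: Highland 8, East 4, West 9, Lowland 9, North 16, Coastal 2.
Jefferson: Highland 8, East 4, West 9, Lowland 10, North 16, Coastal 1.
Coastal gets 2 under Webster and 1 under Jefferson.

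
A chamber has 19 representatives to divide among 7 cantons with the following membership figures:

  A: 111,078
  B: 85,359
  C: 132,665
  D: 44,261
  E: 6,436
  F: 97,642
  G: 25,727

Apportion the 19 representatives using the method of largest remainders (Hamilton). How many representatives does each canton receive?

A 4; B 3; C 5; D 2; E 0; F 4; G 1

The standard divisor is 503168/19 ≈ 26482.526.
Standard quotas: A 4.1944, B 3.2232, C 5.0095, D 1.6713, E 0.2430, F 3.6870, G 0.9715.
Lower quotas: A 4, B 3, C 5, D 1, E 0, F 3, G 0 (sum 16, leaving 3 seats).
Remainders in descending order: G 0.9715, F 0.6870, D 0.6713, E 0.2430, B 0.2232, A 0.1944, C 0.0095.
Largest remainders: G, F, D receive the extra seats.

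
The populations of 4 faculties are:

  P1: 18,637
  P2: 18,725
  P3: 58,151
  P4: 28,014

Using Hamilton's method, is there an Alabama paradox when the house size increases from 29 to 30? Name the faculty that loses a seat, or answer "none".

At 29 seats: P1 4, P2 4, P3 14, P4 7.
At 30 seats: P1 4, P2 5, P3 14, P4 7.
No faculty's allocation decreased.

none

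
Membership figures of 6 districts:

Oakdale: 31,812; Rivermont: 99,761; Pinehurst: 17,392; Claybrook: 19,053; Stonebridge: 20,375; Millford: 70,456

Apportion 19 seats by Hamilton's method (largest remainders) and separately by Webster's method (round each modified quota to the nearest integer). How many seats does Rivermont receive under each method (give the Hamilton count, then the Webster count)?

Hamilton: Oakdale 2, Rivermont 7, Pinehurst 1, Claybrook 2, Stonebridge 2, Millford 5.
Webster: Oakdale 2, Rivermont 8, Pinehurst 1, Claybrook 1, Stonebridge 2, Millford 5.
Rivermont gets 7 under Hamilton and 8 under Webster.

7 and 8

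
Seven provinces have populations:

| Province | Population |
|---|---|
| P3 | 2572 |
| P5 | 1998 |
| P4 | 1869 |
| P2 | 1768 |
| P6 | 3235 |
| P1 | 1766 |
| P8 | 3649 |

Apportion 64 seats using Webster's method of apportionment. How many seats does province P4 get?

Standard divisor 16857/64 ≈ 263.391; standard quotas: P3 9.765, P5 7.586, P4 7.096, P2 6.712, P6 12.282, P1 6.705, P8 13.854.
Rounding to the nearest integer gives 10, 8, 7, 7, 12, 7, 14 = 65 seats, so the divisor must be adjusted.
With modified divisor 268: modified quotas P3 9.597, P5 7.455, P4 6.974, P2 6.597, P6 12.071, P1 6.590, P8 13.616.
Rounding to the nearest integer: P3 10, P5 7, P4 7, P2 7, P6 12, P1 7, P8 14 (total 64).
P4 receives 7.

7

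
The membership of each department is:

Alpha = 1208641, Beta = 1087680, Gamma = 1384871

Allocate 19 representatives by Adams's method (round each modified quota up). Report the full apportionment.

Alpha=6; Beta=6; Gamma=7

Standard divisor 3681192/19 ≈ 193746.947; standard quotas: Alpha 6.238, Beta 5.614, Gamma 7.148.
Rounding up gives 7, 6, 8 = 21 seats, so the divisor must be adjusted.
With modified divisor 209500: modified quotas Alpha 5.769, Beta 5.192, Gamma 6.610.
Rounding up: Alpha 6, Beta 6, Gamma 7 (total 19).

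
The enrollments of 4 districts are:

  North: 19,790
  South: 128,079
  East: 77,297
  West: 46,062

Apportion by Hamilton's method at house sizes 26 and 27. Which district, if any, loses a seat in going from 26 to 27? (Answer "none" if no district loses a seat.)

West

At 26 seats: North 2, South 12, East 7, West 5.
At 27 seats: North 2, South 13, East 8, West 4.
West drops from 5 to 4.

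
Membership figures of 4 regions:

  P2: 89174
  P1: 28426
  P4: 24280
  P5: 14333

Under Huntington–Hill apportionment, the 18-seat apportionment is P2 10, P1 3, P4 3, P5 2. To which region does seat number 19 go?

P2

Priority for the next seat is population ÷ (√(s·(s+1))).
Priorities: P2 8502.407, P1 8205.879, P4 7009.032, P5 5851.423.
Highest priority: P2.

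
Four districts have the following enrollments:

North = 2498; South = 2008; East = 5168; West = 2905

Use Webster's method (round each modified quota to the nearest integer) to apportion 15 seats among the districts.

Standard divisor 12579/15 ≈ 838.6; standard quotas: North 2.979, South 2.394, East 6.163, West 3.464.
Rounding to the nearest integer gives 3, 2, 6, 3 = 14 seats, so the divisor must be adjusted.
With modified divisor 820: modified quotas North 3.046, South 2.449, East 6.302, West 3.543.
Rounding to the nearest integer: North 3, South 2, East 6, West 4 (total 15).

North 3, South 2, East 6, West 4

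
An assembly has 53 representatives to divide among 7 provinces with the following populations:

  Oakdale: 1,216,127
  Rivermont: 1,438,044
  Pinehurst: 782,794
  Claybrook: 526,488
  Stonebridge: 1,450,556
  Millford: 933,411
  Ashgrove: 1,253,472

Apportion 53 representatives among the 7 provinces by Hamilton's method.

The standard divisor is 7600892/53 ≈ 143413.057.
Standard quotas: Oakdale 8.4799, Rivermont 10.0273, Pinehurst 5.4583, Claybrook 3.6711, Stonebridge 10.1145, Millford 6.5085, Ashgrove 8.7403.
Lower quotas: Oakdale 8, Rivermont 10, Pinehurst 5, Claybrook 3, Stonebridge 10, Millford 6, Ashgrove 8 (sum 50, leaving 3 seats).
Remainders in descending order: Ashgrove 0.7403, Claybrook 0.6711, Millford 0.5085, Oakdale 0.4799, Pinehurst 0.4583, Stonebridge 0.1145, Rivermont 0.0273.
The surplus seats go to Ashgrove, Claybrook, Millford.

Oakdale: 8, Rivermont: 10, Pinehurst: 5, Claybrook: 4, Stonebridge: 10, Millford: 7, Ashgrove: 9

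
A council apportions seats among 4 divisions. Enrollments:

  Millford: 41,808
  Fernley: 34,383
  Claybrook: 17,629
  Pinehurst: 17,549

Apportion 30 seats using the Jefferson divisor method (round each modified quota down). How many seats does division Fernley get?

Standard divisor 111369/30 ≈ 3712.3; standard quotas: Millford 11.262, Fernley 9.262, Claybrook 4.749, Pinehurst 4.727.
Rounding down gives 11, 9, 4, 4 = 28 seats, so the divisor must be adjusted.
With modified divisor 3491.74: modified quotas Millford 11.973, Fernley 9.847, Claybrook 5.049, Pinehurst 5.026.
Rounding down: Millford 11, Fernley 9, Claybrook 5, Pinehurst 5 (total 30).
Fernley receives 9.

9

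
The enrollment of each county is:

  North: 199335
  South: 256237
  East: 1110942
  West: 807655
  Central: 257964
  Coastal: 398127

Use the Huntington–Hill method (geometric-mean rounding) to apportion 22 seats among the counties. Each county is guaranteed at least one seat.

North=1; South=2; East=8; West=6; Central=2; Coastal=3

With divisor 144204: modified quotas North 1.382, South 1.777, East 7.704, West 5.601, Central 1.789, Coastal 2.761.
Geometric-mean thresholds: North √(1·2)=1.414, South √(1·2)=1.414, East √(7·8)=7.483, West √(5·6)=5.477, Central √(1·2)=1.414, Coastal √(2·3)=2.449.
Each quota rounded against its threshold gives North 1, South 2, East 8, West 6, Central 2, Coastal 3 (total 22).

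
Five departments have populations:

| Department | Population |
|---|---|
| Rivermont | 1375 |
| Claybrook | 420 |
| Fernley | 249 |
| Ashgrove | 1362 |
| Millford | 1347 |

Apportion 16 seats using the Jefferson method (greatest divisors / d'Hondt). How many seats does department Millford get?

Standard divisor 4753/16 ≈ 297.062; standard quotas: Rivermont 4.629, Claybrook 1.414, Fernley 0.838, Ashgrove 4.585, Millford 4.534.
Rounding down gives 4, 1, 0, 4, 4 = 13 seats, so the divisor must be adjusted.
With modified divisor 260: modified quotas Rivermont 5.288, Claybrook 1.615, Fernley 0.958, Ashgrove 5.238, Millford 5.181.
Rounding down: Rivermont 5, Claybrook 1, Fernley 0, Ashgrove 5, Millford 5 (total 16).
Millford receives 5.

5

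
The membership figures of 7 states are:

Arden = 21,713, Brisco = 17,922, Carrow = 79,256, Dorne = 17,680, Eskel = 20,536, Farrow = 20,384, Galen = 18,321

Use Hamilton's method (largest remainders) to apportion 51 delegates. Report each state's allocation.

Arden 6, Brisco 5, Carrow 21, Dorne 4, Eskel 5, Farrow 5, Galen 5

Total 195812; standard divisor 195812/51 ≈ 3839.451.
Standard quotas: Arden 5.6552, Brisco 4.6679, Carrow 20.6425, Dorne 4.6048, Eskel 5.3487, Farrow 5.3091, Galen 4.7718.
Lower quotas: Arden 5, Brisco 4, Carrow 20, Dorne 4, Eskel 5, Farrow 5, Galen 4 (sum 47, leaving 4 seats).
Remainders in descending order: Galen 0.7718, Brisco 0.6679, Arden 0.6552, Carrow 0.6425, Dorne 0.6048, Eskel 0.3487, Farrow 0.3091.
Largest remainders: Galen, Brisco, Arden, Carrow receive the extra seats.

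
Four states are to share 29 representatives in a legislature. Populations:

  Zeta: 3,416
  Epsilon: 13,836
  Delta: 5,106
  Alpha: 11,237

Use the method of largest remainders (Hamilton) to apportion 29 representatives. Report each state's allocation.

Total 33595; standard divisor 33595/29 ≈ 1158.448.
Standard quotas: Zeta 2.9488, Epsilon 11.9436, Delta 4.4076, Alpha 9.7000.
Lower quotas: Zeta 2, Epsilon 11, Delta 4, Alpha 9 (sum 26, leaving 3 seats).
Remainders in descending order: Zeta 0.9488, Epsilon 0.9436, Alpha 0.7000, Delta 0.4076.
The surplus seats go to Zeta, Epsilon, Alpha.

Zeta 3; Epsilon 12; Delta 4; Alpha 10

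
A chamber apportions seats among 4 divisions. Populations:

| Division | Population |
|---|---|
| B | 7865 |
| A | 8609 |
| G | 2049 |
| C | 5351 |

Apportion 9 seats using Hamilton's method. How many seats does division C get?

2

Standard divisor: 23874 ÷ 9 ≈ 2652.667.
Standard quotas: B 2.9649, A 3.2454, G 0.7724, C 2.0172.
Lower quotas: B 2, A 3, G 0, C 2 (sum 7, leaving 2 seats).
Remainders in descending order: B 0.9649, G 0.7724, A 0.2454, C 0.0172.
The surplus seats go to B, G.
C receives 2.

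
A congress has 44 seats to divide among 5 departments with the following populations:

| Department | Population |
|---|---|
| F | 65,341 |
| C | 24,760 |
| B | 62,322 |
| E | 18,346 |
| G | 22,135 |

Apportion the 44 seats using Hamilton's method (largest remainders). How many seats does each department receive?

F 15, C 6, B 14, E 4, G 5

Total 192904; standard divisor 192904/44 ≈ 4384.182.
Standard quotas: F 14.9038, C 5.6476, B 14.2152, E 4.1846, G 5.0488.
Lower quotas: F 14, C 5, B 14, E 4, G 5 (sum 42, leaving 2 seats).
Remainders in descending order: F 0.9038, C 0.6476, B 0.2152, E 0.1846, G 0.0488.
Largest remainders: F, C receive the extra seats.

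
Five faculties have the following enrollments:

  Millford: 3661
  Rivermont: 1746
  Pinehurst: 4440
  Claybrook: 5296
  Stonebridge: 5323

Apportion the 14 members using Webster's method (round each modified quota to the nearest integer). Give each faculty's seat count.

Standard divisor 20466/14 ≈ 1461.857; standard quotas: Millford 2.504, Rivermont 1.194, Pinehurst 3.037, Claybrook 3.623, Stonebridge 3.641.
Rounding to the nearest integer gives 3, 1, 3, 4, 4 = 15 seats, so the divisor must be adjusted.
With modified divisor 1500: modified quotas Millford 2.441, Rivermont 1.164, Pinehurst 2.960, Claybrook 3.531, Stonebridge 3.549.
Rounding to the nearest integer: Millford 2, Rivermont 1, Pinehurst 3, Claybrook 4, Stonebridge 4 (total 14).

Millford=2, Rivermont=1, Pinehurst=3, Claybrook=4, Stonebridge=4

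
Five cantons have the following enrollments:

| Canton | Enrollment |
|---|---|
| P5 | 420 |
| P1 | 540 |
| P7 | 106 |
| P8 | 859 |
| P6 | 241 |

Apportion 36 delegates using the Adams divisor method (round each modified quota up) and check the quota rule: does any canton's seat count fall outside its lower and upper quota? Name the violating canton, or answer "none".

Standard quotas: P5 6.981, P1 8.975, P7 1.762, P8 14.277, P6 4.006.
Adams allocation: P5 7, P1 9, P7 2, P8 14, P6 4.
Every allocation lies between the lower and upper quota.

none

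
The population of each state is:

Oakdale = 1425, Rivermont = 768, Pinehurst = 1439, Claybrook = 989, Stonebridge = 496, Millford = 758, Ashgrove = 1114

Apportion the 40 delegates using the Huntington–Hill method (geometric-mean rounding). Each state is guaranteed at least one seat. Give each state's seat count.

Oakdale: 8, Rivermont: 4, Pinehurst: 8, Claybrook: 6, Stonebridge: 3, Millford: 4, Ashgrove: 7

With divisor 171.8: modified quotas Oakdale 8.295, Rivermont 4.470, Pinehurst 8.376, Claybrook 5.757, Stonebridge 2.887, Millford 4.412, Ashgrove 6.484.
Geometric-mean thresholds: Oakdale √(8·9)=8.485, Rivermont √(4·5)=4.472, Pinehurst √(8·9)=8.485, Claybrook √(5·6)=5.477, Stonebridge √(2·3)=2.449, Millford √(4·5)=4.472, Ashgrove √(6·7)=6.481.
Each quota rounded against its threshold gives Oakdale 8, Rivermont 4, Pinehurst 8, Claybrook 6, Stonebridge 3, Millford 4, Ashgrove 7 (total 40).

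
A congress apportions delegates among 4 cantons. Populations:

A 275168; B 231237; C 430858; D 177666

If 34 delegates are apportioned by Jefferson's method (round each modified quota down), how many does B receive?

Standard divisor 1114929/34 ≈ 32792.029; standard quotas: A 8.391, B 7.052, C 13.139, D 5.418.
Rounding down gives 8, 7, 13, 5 = 33 seats, so the divisor must be adjusted.
With modified divisor 30700: modified quotas A 8.963, B 7.532, C 14.034, D 5.787.
Rounding down: A 8, B 7, C 14, D 5 (total 34).
B receives 7.

7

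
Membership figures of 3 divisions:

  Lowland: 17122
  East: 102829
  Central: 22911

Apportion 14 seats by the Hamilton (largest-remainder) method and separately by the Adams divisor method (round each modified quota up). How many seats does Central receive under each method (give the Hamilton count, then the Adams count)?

2 and 3

Hamilton: Lowland 2, East 10, Central 2.
Adams: Lowland 2, East 9, Central 3.
Central gets 2 under Hamilton and 3 under Adams.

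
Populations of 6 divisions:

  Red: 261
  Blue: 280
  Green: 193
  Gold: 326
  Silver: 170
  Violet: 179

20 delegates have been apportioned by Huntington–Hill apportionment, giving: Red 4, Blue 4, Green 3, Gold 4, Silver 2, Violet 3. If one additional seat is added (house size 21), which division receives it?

Gold

Priority for the next seat is population ÷ (√(s·(s+1))).
Priorities: Red 58.361, Blue 62.610, Green 55.714, Gold 72.896, Silver 69.402, Violet 51.673.
Highest priority: Gold.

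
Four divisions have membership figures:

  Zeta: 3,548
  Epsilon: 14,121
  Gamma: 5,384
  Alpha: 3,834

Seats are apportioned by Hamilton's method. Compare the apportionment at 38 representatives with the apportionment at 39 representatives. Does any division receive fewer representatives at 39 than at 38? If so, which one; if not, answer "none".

none

At 38 seats: Zeta 5, Epsilon 20, Gamma 8, Alpha 5.
At 39 seats: Zeta 5, Epsilon 20, Gamma 8, Alpha 6.
No division's allocation decreased.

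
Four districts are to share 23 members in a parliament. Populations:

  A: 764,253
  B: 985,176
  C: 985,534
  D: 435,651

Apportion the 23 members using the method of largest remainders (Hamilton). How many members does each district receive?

A 6; B 7; C 7; D 3

Total 3170614; standard divisor 3170614/23 ≈ 137852.783.
Standard quotas: A 5.5440, B 7.1466, C 7.1492, D 3.1603.
Lower quotas: A 5, B 7, C 7, D 3 (sum 22, leaving 1 seat).
Remainders in descending order: A 0.5440, D 0.1603, C 0.1492, B 0.1466.
Largest remainder: A receives the extra seat.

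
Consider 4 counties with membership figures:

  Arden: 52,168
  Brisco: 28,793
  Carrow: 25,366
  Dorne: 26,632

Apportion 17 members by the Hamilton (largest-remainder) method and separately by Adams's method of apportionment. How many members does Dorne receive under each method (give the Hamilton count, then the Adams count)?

Hamilton: Arden 7, Brisco 4, Carrow 3, Dorne 3.
Adams: Arden 6, Brisco 4, Carrow 3, Dorne 4.
Dorne gets 3 under Hamilton and 4 under Adams.

3 and 4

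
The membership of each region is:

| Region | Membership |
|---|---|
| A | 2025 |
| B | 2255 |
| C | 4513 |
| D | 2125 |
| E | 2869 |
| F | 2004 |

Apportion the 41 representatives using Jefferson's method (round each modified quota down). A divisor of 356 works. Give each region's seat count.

With modified divisor 356: modified quotas A 5.688, B 6.334, C 12.677, D 5.969, E 8.059, F 5.629.
Rounding down: A 5, B 6, C 12, D 5, E 8, F 5 (total 41).

A=5; B=6; C=12; D=5; E=8; F=5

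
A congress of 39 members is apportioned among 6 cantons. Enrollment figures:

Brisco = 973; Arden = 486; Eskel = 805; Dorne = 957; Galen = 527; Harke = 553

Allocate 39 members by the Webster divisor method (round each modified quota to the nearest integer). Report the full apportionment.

Brisco: 9; Arden: 4; Eskel: 7; Dorne: 9; Galen: 5; Harke: 5

Standard divisor 4301/39 ≈ 110.282; standard quotas: Brisco 8.823, Arden 4.407, Eskel 7.299, Dorne 8.678, Galen 4.779, Harke 5.014.
Rounding to the nearest integer gives Brisco 9, Arden 4, Eskel 7, Dorne 9, Galen 5, Harke 5 — total 39, matching the house size, so no adjustment is needed.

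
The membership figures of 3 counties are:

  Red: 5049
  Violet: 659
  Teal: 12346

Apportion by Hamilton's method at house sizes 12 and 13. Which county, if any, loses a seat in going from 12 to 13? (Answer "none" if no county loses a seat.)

At 12 seats: Red 3, Violet 1, Teal 8.
At 13 seats: Red 4, Violet 0, Teal 9.
Violet drops from 1 to 0.

Violet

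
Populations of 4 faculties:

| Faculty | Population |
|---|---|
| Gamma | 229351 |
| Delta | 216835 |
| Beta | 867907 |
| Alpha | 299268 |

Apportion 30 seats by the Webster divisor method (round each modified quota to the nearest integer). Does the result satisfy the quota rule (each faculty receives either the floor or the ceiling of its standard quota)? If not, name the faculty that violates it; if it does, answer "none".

none

Standard quotas: Gamma 4.265, Delta 4.032, Beta 16.138, Alpha 5.565.
Webster allocation: Gamma 4, Delta 4, Beta 16, Alpha 6.
Every allocation lies between the lower and upper quota.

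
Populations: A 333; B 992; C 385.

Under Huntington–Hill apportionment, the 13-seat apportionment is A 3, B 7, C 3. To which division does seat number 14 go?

Priority for the next seat is population ÷ (√(s·(s+1))).
Priorities: A 96.129, B 132.562, C 111.140.
Highest priority: B.

B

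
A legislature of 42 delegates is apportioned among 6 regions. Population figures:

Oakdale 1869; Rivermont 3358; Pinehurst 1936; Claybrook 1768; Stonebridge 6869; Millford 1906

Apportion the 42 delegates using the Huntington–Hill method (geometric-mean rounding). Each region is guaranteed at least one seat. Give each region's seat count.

Oakdale 4, Rivermont 8, Pinehurst 5, Claybrook 4, Stonebridge 16, Millford 5

With divisor 422: modified quotas Oakdale 4.429, Rivermont 7.957, Pinehurst 4.588, Claybrook 4.190, Stonebridge 16.277, Millford 4.517.
Geometric-mean thresholds: Oakdale √(4·5)=4.472, Rivermont √(7·8)=7.483, Pinehurst √(4·5)=4.472, Claybrook √(4·5)=4.472, Stonebridge √(16·17)=16.492, Millford √(4·5)=4.472.
Each quota rounded against its threshold gives Oakdale 4, Rivermont 8, Pinehurst 5, Claybrook 4, Stonebridge 16, Millford 5 (total 42).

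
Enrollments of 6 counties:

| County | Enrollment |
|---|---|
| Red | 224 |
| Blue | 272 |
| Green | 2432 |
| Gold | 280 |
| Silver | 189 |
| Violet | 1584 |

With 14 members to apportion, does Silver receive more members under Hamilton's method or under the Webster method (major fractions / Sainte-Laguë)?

Hamilton: Red 1, Blue 1, Green 7, Gold 1, Silver 0, Violet 4.
Webster: Red 1, Blue 1, Green 6, Gold 1, Silver 1, Violet 4.
Silver gets 0 under Hamilton and 1 under Webster.

Webster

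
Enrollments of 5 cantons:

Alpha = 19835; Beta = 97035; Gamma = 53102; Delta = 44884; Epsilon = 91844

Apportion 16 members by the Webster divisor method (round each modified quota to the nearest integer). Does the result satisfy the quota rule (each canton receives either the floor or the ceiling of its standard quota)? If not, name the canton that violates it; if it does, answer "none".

none

Standard quotas: Alpha 1.035, Beta 5.062, Gamma 2.770, Delta 2.342, Epsilon 4.791.
Webster allocation: Alpha 1, Beta 5, Gamma 3, Delta 2, Epsilon 5.
Every allocation lies between the lower and upper quota.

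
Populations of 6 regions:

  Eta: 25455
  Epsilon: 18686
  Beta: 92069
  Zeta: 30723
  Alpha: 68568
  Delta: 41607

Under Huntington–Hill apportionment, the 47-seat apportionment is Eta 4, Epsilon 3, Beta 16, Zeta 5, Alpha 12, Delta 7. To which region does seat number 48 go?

Priority for the next seat is population ÷ (√(s·(s+1))).
Priorities: Eta 5691.911, Epsilon 5394.184, Beta 5582.503, Zeta 5609.227, Alpha 5489.834, Delta 5559.969.
Highest priority: Eta.

Eta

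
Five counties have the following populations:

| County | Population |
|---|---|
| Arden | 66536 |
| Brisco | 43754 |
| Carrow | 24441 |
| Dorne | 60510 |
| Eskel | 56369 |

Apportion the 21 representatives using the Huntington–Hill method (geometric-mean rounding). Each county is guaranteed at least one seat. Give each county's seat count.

Arden 5, Brisco 4, Carrow 2, Dorne 5, Eskel 5

With divisor 12376: modified quotas Arden 5.376, Brisco 3.535, Carrow 1.975, Dorne 4.889, Eskel 4.555.
Geometric-mean thresholds: Arden √(5·6)=5.477, Brisco √(3·4)=3.464, Carrow √(1·2)=1.414, Dorne √(4·5)=4.472, Eskel √(4·5)=4.472.
Each quota rounded against its threshold gives Arden 5, Brisco 4, Carrow 2, Dorne 5, Eskel 5 (total 21).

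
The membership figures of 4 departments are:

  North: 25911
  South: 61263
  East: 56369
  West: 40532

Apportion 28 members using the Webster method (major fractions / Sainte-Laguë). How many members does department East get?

Standard divisor 184075/28 ≈ 6574.107; standard quotas: North 3.941, South 9.319, East 8.574, West 6.165.
Rounding to the nearest integer gives North 4, South 9, East 9, West 6 — total 28, matching the house size, so no adjustment is needed.
East receives 9.

9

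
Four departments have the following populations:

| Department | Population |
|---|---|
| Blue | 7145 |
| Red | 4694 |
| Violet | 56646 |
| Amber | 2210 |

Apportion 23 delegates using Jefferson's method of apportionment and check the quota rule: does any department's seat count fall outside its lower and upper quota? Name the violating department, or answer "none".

Standard quotas: Blue 2.325, Red 1.527, Violet 18.429, Amber 0.719.
Jefferson allocation: Blue 2, Red 1, Violet 20, Amber 0.
Violet has quota 18.429 (lower 18, upper 19) but receives 20 — outside the quota interval.

Violet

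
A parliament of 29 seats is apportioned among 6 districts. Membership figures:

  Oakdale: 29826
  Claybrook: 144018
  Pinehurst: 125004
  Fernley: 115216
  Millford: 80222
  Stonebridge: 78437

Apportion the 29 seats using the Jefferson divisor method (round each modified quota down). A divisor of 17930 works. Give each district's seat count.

With modified divisor 17930: modified quotas Oakdale 1.663, Claybrook 8.032, Pinehurst 6.972, Fernley 6.426, Millford 4.474, Stonebridge 4.375.
Rounding down: Oakdale 1, Claybrook 8, Pinehurst 6, Fernley 6, Millford 4, Stonebridge 4 (total 29).

Oakdale: 1; Claybrook: 8; Pinehurst: 6; Fernley: 6; Millford: 4; Stonebridge: 4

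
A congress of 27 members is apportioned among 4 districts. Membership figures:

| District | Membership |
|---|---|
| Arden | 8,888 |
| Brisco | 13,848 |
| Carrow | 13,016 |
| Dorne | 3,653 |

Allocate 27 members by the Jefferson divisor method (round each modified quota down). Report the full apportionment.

Standard divisor 39405/27 ≈ 1459.444; standard quotas: Arden 6.090, Brisco 9.489, Carrow 8.918, Dorne 2.503.
Rounding down gives 6, 9, 8, 2 = 25 seats, so the divisor must be adjusted.
With modified divisor 1340: modified quotas Arden 6.633, Brisco 10.334, Carrow 9.713, Dorne 2.726.
Rounding down: Arden 6, Brisco 10, Carrow 9, Dorne 2 (total 27).

Arden 6; Brisco 10; Carrow 9; Dorne 2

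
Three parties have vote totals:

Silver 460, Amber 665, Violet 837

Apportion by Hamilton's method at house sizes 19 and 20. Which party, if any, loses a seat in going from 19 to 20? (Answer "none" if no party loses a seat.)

none

At 19 seats: Silver 5, Amber 6, Violet 8.
At 20 seats: Silver 5, Amber 7, Violet 8.
No party's allocation decreased.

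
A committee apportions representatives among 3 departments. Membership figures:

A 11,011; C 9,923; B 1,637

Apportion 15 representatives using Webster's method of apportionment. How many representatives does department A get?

Standard divisor 22571/15 ≈ 1504.733; standard quotas: A 7.318, C 6.595, B 1.088.
Rounding to the nearest integer gives A 7, C 7, B 1 — total 15, matching the house size, so no adjustment is needed.
A receives 7.

7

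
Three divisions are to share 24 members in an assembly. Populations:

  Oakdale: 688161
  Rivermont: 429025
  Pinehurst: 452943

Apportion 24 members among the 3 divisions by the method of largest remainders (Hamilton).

Oakdale 10; Rivermont 7; Pinehurst 7

Total 1570129; standard divisor 1570129/24 ≈ 65422.042.
Standard quotas: Oakdale 10.5188, Rivermont 6.5578, Pinehurst 6.9234.
Lower quotas: Oakdale 10, Rivermont 6, Pinehurst 6 (sum 22, leaving 2 seats).
Remainders in descending order: Pinehurst 0.9234, Rivermont 0.5578, Oakdale 0.5188.
Largest remainders: Pinehurst, Rivermont receive the extra seats.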